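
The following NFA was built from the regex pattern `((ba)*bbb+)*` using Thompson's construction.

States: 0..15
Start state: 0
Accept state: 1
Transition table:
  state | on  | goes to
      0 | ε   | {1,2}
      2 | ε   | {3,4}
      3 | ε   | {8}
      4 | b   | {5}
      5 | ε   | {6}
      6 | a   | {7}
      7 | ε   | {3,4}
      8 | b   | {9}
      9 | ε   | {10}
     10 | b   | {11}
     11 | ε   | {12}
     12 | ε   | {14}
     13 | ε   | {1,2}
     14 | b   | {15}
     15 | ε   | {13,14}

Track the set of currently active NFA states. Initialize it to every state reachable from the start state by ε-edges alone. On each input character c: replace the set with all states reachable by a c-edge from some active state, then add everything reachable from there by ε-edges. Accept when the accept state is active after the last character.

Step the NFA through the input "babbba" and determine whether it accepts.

S₀ = ε-closure({0}) = {0,1,2,3,4,8}
'b' @ 1: {5,6,9,10}
'a' @ 2: {3,4,7,8}
'b' @ 3: {5,6,9,10}
'b' @ 4: {11,12,14}
'b' @ 5: {1,2,3,4,8,13,14,15}  ✓accept
'a' @ 6: {}  — state set empty
end set {} — state 1 not in

Answer: REJECT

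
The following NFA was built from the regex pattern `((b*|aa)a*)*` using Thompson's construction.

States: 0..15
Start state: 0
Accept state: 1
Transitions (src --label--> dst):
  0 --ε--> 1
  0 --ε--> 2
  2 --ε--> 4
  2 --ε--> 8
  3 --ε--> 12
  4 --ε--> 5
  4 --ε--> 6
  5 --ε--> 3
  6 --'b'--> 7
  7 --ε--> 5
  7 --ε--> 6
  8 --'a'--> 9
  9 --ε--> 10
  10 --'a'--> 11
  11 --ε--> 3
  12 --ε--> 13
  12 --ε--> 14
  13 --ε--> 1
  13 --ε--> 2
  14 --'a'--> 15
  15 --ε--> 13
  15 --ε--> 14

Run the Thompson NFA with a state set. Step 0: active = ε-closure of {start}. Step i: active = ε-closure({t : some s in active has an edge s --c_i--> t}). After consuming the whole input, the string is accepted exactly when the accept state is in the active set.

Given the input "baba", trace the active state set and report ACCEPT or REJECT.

Answer: ACCEPT

Trace:
S₀ = ε-closure({0}) = {0,1,2,3,4,5,6,8,12,13,14}
'b' @ 1: {1,2,3,4,5,6,7,8,12,13,14}  (accept∈set)
'a' @ 2: {1,2,3,4,5,6,8,9,10,12,13,14,15}  (accept∈set)
'b' @ 3: {1,2,3,4,5,6,7,8,12,13,14}  (accept∈set)
'a' @ 4: {1,2,3,4,5,6,8,9,10,12,13,14,15}  (accept∈set)
after full input: {1,2,3,4,5,6,8,9,10,12,13,14,15}  (accept=1 in)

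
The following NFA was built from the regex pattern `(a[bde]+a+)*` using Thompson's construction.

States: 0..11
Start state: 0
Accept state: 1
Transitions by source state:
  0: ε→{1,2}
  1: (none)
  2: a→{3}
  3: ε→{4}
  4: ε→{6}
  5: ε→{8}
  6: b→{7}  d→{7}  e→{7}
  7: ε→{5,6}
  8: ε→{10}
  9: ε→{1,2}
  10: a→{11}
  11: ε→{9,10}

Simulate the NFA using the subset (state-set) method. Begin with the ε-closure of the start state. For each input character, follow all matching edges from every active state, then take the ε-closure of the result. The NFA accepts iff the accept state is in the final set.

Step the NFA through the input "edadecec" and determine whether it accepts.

Answer: REJECT

Derivation:
initial (ε-close {0}): {0,1,2}
'e' @ 1: {}  — dead — no transitions
rest 'dadecec' ignored (set empty)
after full input: {}  (accept=1 not in)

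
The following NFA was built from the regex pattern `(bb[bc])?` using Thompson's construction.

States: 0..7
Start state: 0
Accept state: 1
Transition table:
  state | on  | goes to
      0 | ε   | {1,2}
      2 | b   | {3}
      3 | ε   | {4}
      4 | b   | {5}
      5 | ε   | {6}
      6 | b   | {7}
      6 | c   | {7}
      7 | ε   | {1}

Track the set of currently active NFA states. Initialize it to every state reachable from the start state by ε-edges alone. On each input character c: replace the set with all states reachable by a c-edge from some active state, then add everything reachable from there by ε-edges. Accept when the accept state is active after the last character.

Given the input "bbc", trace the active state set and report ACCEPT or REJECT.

start: ε-closure({0}) = {0,1,2}
'b' @ 1: {3,4}
'b' @ 2: {5,6}
'c' @ 3: {1,7}  (accept∈set)
final: {1,7}; accept 1 in set

Answer: ACCEPT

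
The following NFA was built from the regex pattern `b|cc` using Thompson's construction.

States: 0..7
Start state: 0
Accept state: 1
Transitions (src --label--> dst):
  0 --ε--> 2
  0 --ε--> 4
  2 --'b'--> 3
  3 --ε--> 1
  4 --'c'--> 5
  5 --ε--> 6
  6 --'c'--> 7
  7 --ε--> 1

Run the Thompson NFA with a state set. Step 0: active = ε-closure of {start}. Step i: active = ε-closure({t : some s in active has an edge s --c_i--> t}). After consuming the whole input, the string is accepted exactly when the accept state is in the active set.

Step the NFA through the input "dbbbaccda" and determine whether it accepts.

Answer: REJECT

Steps:
start: ε-closure({0}) = {0,2,4}
'd' @ 1: {}  — state set empty
rest 'bbbaccda' ignored (set empty)
after full input: {}  (accept=1 not in)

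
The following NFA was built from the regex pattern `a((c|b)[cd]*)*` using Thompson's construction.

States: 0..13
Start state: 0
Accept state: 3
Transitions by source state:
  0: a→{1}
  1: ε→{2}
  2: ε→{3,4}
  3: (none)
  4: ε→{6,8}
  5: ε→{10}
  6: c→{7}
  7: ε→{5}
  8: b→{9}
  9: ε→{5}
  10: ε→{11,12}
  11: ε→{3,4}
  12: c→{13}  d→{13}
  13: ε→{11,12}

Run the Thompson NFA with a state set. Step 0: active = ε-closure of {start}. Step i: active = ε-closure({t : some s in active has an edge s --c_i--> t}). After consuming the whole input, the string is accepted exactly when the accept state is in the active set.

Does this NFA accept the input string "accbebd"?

Answer: REJECT

Trace:
start: ε-closure({0}) = {0}
'a' @ 1: {1,2,3,4,6,8}  (accept∈set)
'c' @ 2: {3,4,5,6,7,8,10,11,12}  (accept∈set)
'c' @ 3: {3,4,5,6,7,8,10,11,12,13}  (accept∈set)
'b' @ 4: {3,4,5,6,8,9,10,11,12}  (accept∈set)
'e' @ 5: {}  — state set empty
rest 'bd' ignored (set empty)
end set {} — state 3 not in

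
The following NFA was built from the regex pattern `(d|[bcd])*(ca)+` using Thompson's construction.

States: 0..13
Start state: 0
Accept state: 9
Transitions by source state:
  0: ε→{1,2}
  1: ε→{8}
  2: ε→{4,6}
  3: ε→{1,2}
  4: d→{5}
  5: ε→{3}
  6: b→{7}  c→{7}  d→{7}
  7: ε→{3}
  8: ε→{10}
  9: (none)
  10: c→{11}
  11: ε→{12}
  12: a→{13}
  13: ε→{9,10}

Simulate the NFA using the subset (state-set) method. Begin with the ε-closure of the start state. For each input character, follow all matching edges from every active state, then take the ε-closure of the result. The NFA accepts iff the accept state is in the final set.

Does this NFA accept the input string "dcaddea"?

Answer: REJECT

Trace:
initial (ε-close {0}): {0,1,2,4,6,8,10}
'd' @ 1: {1,2,3,4,5,6,7,8,10}
'c' @ 2: {1,2,3,4,6,7,8,10,11,12}
'a' @ 3: {9,10,13}  (accept∈set)
'd' @ 4: {}  — state set empty
rest 'dea' ignored (set empty)
final: {}; accept 9 not in set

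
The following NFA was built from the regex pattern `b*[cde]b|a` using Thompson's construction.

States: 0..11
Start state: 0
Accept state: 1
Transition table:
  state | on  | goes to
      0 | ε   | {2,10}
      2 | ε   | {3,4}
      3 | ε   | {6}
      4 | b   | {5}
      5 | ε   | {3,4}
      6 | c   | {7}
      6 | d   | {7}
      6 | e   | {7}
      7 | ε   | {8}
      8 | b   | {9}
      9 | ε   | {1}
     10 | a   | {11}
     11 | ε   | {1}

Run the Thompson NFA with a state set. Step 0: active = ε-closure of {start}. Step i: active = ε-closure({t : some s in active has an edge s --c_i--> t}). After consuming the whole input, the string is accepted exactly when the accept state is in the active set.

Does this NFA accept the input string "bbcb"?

start: ε-closure({0}) = {0,2,3,4,6,10}
'b' @ 1: {3,4,5,6}
'b' @ 2: {3,4,5,6}
'c' @ 3: {7,8}
'b' @ 4: {1,9}  [accepting]
final: {1,9}; accept 1 in set

Answer: ACCEPT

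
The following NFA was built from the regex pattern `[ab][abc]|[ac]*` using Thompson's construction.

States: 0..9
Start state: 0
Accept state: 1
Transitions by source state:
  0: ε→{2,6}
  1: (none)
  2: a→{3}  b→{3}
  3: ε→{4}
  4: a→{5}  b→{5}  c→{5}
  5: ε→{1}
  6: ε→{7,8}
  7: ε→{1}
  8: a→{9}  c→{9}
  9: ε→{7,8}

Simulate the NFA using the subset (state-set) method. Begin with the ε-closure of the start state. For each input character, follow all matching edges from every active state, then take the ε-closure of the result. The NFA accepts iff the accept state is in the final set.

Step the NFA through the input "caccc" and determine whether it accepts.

Answer: ACCEPT

Derivation:
initial (ε-close {0}): {0,1,2,6,7,8}
'c' @ 1: {1,7,8,9}  ✓accept
'a' @ 2: {1,7,8,9}  ✓accept
'c' @ 3: {1,7,8,9}  ✓accept
'c' @ 4: {1,7,8,9}  ✓accept
'c' @ 5: {1,7,8,9}  ✓accept
end set {1,7,8,9} — state 1 in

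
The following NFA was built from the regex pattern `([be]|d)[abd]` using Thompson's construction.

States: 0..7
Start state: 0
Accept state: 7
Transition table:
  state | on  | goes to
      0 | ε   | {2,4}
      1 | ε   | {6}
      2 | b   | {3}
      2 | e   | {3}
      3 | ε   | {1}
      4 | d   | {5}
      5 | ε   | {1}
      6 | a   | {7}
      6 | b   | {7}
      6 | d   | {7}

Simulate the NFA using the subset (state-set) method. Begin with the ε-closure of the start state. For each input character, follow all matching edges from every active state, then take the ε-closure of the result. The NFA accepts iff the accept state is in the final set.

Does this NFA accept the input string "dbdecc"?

Answer: REJECT

Steps:
start: ε-closure({0}) = {0,2,4}
'd' @ 1: {1,5,6}
'b' @ 2: {7}  (accept∈set)
'd' @ 3: {}  — no active states
rest 'ecc' ignored (set empty)
final: {}; accept 7 not in set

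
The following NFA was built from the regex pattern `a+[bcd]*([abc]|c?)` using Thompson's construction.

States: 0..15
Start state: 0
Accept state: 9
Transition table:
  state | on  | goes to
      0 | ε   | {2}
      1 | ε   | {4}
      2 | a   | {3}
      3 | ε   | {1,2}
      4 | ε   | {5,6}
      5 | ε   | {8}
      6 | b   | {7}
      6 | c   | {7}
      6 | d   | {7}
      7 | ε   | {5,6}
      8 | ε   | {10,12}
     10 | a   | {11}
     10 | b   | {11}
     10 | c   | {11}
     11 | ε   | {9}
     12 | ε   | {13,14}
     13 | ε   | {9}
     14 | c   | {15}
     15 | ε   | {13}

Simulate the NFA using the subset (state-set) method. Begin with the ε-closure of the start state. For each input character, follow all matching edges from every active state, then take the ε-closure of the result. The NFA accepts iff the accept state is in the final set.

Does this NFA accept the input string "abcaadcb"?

Answer: REJECT

Trace:
start: ε-closure({0}) = {0,2}
'a' @ 1: {1,2,3,4,5,6,8,9,10,12,13,14}  [accepting]
'b' @ 2: {5,6,7,8,9,10,11,12,13,14}  [accepting]
'c' @ 3: {5,6,7,8,9,10,11,12,13,14,15}  [accepting]
'a' @ 4: {9,11}  [accepting]
'a' @ 5: {}  — dead — no transitions
rest 'dcb' ignored (set empty)
after full input: {}  (accept=9 not in)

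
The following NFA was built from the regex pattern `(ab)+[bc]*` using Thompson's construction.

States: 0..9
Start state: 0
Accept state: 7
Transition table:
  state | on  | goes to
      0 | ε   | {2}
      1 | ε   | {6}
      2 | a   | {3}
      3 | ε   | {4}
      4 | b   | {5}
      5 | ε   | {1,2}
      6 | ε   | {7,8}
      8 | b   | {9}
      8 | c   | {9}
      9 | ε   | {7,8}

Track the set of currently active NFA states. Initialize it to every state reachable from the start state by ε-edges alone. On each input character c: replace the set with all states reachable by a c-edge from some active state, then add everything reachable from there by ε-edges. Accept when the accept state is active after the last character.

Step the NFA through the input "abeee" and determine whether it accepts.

S₀ = ε-closure({0}) = {0,2}
'a' @ 1: {3,4}
'b' @ 2: {1,2,5,6,7,8}  ✓accept
'e' @ 3: {}  — dead — no transitions
rest 'ee' ignored (set empty)
after full input: {}  (accept=7 not in)

Answer: REJECT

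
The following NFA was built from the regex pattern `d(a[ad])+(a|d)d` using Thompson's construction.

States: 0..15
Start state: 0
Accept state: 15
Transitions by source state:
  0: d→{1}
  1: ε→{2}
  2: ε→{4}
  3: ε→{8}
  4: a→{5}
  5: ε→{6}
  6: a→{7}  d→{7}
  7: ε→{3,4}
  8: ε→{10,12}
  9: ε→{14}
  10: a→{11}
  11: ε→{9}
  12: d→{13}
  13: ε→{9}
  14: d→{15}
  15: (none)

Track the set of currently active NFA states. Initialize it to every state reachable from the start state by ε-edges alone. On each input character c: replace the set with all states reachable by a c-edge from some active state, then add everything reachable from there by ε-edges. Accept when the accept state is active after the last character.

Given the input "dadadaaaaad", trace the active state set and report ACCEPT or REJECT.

S₀ = ε-closure({0}) = {0}
'd' @ 1: {1,2,4}
'a' @ 2: {5,6}
'd' @ 3: {3,4,7,8,10,12}
'a' @ 4: {5,6,9,11,14}
'd' @ 5: {3,4,7,8,10,12,15}  ✓accept
'a' @ 6: {5,6,9,11,14}
'a' @ 7: {3,4,7,8,10,12}
'a' @ 8: {5,6,9,11,14}
'a' @ 9: {3,4,7,8,10,12}
'a' @ 10: {5,6,9,11,14}
'd' @ 11: {3,4,7,8,10,12,15}  ✓accept
after full input: {3,4,7,8,10,12,15}  (accept=15 in)

Answer: ACCEPT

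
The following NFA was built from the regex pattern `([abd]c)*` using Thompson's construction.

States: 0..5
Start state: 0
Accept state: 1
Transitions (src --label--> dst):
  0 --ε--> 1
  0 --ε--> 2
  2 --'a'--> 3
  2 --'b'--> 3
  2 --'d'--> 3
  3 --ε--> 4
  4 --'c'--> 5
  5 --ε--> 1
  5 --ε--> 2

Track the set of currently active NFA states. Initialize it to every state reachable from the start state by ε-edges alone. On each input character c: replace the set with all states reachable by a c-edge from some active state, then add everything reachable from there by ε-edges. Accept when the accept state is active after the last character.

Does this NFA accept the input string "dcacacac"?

Answer: ACCEPT

Trace:
S₀ = ε-closure({0}) = {0,1,2}
'd' @ 1: {3,4}
'c' @ 2: {1,2,5}  ✓accept
'a' @ 3: {3,4}
'c' @ 4: {1,2,5}  ✓accept
'a' @ 5: {3,4}
'c' @ 6: {1,2,5}  ✓accept
'a' @ 7: {3,4}
'c' @ 8: {1,2,5}  ✓accept
final: {1,2,5}; accept 1 in set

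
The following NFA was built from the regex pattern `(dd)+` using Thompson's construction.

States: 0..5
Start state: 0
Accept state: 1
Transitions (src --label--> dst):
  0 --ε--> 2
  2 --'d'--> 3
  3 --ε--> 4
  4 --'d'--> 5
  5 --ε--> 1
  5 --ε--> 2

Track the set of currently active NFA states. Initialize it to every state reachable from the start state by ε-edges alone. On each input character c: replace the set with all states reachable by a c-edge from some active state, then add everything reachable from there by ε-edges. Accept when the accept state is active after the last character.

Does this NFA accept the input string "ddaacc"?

start: ε-closure({0}) = {0,2}
'd' @ 1: {3,4}
'd' @ 2: {1,2,5}  [accepting]
'a' @ 3: {}  — no active states
rest 'acc' ignored (set empty)
end set {} — state 1 not in

Answer: REJECT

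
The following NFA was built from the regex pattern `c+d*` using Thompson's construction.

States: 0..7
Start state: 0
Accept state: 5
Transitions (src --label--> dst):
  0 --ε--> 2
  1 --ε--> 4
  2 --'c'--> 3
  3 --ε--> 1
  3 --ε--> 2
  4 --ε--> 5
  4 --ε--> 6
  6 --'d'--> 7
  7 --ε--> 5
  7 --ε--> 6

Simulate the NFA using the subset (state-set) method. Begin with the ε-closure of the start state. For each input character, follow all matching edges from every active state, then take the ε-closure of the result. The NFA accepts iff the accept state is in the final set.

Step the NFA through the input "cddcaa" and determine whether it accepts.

Answer: REJECT

Steps:
start: ε-closure({0}) = {0,2}
'c' @ 1: {1,2,3,4,5,6}  ✓accept
'd' @ 2: {5,6,7}  ✓accept
'd' @ 3: {5,6,7}  ✓accept
'c' @ 4: {}  — no active states
rest 'aa' ignored (set empty)
final: {}; accept 5 not in set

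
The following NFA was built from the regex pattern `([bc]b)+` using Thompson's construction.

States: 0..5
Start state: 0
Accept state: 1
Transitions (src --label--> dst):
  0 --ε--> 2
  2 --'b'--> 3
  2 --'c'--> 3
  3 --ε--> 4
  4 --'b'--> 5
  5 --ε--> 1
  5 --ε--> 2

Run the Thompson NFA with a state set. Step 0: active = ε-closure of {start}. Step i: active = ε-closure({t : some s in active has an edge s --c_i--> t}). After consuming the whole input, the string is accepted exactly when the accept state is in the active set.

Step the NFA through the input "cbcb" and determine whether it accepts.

Answer: ACCEPT

Steps:
initial (ε-close {0}): {0,2}
'c' @ 1: {3,4}
'b' @ 2: {1,2,5}  (accept∈set)
'c' @ 3: {3,4}
'b' @ 4: {1,2,5}  (accept∈set)
final: {1,2,5}; accept 1 in set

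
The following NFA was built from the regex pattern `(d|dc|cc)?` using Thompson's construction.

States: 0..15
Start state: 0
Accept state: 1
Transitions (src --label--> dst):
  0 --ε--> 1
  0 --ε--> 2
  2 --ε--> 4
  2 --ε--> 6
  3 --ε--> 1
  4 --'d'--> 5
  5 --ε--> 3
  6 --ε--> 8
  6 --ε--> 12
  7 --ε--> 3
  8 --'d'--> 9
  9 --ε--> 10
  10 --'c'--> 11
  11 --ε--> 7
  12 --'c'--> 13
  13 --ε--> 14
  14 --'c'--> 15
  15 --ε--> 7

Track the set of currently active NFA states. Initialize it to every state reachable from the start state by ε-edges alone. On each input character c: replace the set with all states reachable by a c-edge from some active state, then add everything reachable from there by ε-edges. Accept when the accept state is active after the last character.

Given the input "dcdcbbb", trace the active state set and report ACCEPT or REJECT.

Answer: REJECT

Steps:
initial (ε-close {0}): {0,1,2,4,6,8,12}
'd' @ 1: {1,3,5,9,10}  [accepting]
'c' @ 2: {1,3,7,11}  [accepting]
'd' @ 3: {}  — state set empty
rest 'cbbb' ignored (set empty)
after full input: {}  (accept=1 not in)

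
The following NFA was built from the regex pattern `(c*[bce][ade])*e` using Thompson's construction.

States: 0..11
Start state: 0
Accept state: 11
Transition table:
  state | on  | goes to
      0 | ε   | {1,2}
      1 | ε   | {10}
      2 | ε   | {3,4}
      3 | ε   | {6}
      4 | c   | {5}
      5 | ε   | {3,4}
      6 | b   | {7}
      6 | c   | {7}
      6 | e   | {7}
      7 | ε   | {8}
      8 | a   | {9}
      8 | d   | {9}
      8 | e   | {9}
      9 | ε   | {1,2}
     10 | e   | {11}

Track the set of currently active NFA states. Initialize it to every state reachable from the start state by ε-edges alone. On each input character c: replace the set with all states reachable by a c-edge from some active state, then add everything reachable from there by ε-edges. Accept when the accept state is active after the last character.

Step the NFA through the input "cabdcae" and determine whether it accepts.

S₀ = ε-closure({0}) = {0,1,2,3,4,6,10}
'c' @ 1: {3,4,5,6,7,8}
'a' @ 2: {1,2,3,4,6,9,10}
'b' @ 3: {7,8}
'd' @ 4: {1,2,3,4,6,9,10}
'c' @ 5: {3,4,5,6,7,8}
'a' @ 6: {1,2,3,4,6,9,10}
'e' @ 7: {7,8,11}  ✓accept
final: {7,8,11}; accept 11 in set

Answer: ACCEPT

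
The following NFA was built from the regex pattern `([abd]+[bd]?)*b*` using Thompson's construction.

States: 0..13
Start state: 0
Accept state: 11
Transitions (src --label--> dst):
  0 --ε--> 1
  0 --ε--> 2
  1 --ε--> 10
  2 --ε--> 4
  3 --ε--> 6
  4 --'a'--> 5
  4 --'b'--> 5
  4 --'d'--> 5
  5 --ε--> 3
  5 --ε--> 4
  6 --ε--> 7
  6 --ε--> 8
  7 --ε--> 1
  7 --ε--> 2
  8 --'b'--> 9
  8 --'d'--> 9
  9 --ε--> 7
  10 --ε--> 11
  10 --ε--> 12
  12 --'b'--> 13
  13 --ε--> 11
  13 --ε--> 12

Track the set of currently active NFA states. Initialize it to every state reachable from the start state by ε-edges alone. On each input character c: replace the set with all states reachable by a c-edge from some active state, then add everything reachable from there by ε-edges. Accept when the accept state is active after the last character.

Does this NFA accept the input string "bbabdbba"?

Answer: ACCEPT

Derivation:
initial (ε-close {0}): {0,1,2,4,10,11,12}
'b' @ 1: {1,2,3,4,5,6,7,8,10,11,12,13}  [accepting]
'b' @ 2: {1,2,3,4,5,6,7,8,9,10,11,12,13}  [accepting]
'a' @ 3: {1,2,3,4,5,6,7,8,10,11,12}  [accepting]
'b' @ 4: {1,2,3,4,5,6,7,8,9,10,11,12,13}  [accepting]
'd' @ 5: {1,2,3,4,5,6,7,8,9,10,11,12}  [accepting]
'b' @ 6: {1,2,3,4,5,6,7,8,9,10,11,12,13}  [accepting]
'b' @ 7: {1,2,3,4,5,6,7,8,9,10,11,12,13}  [accepting]
'a' @ 8: {1,2,3,4,5,6,7,8,10,11,12}  [accepting]
after full input: {1,2,3,4,5,6,7,8,10,11,12}  (accept=11 in)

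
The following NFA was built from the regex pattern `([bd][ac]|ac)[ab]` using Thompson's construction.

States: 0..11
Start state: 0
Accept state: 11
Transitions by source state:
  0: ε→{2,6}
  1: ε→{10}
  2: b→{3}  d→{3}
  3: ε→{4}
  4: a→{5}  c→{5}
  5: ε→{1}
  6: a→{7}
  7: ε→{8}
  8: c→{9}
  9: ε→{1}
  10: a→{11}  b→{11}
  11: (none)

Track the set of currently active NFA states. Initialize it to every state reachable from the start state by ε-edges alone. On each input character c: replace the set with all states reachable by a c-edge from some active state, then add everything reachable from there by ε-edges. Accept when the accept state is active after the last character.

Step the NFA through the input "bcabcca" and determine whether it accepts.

Answer: REJECT

Trace:
S₀ = ε-closure({0}) = {0,2,6}
'b' @ 1: {3,4}
'c' @ 2: {1,5,10}
'a' @ 3: {11}  (accept∈set)
'b' @ 4: {}  — state set empty
rest 'cca' ignored (set empty)
after full input: {}  (accept=11 not in)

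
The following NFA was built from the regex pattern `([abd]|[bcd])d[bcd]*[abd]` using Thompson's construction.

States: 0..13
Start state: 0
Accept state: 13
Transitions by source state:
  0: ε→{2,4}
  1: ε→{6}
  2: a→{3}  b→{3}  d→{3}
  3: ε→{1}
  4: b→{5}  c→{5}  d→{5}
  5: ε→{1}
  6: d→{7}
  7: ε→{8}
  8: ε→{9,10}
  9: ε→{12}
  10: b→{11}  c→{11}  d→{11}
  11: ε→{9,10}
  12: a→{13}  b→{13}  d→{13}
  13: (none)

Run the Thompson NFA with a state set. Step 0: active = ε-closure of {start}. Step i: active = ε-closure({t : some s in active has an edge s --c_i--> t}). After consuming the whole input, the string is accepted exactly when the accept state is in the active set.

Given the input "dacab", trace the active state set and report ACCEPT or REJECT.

S₀ = ε-closure({0}) = {0,2,4}
'd' @ 1: {1,3,5,6}
'a' @ 2: {}  — dead — no transitions
rest 'cab' ignored (set empty)
final: {}; accept 13 not in set

Answer: REJECT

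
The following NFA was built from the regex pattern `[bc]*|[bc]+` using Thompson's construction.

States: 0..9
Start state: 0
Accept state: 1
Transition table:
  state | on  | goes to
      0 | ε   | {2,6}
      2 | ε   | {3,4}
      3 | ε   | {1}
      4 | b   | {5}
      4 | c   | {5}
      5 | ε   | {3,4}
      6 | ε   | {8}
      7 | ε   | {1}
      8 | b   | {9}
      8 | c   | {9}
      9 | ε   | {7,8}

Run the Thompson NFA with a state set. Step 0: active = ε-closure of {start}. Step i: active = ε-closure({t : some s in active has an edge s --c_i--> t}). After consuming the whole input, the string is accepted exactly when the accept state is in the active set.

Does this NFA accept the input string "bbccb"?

Answer: ACCEPT

Trace:
initial (ε-close {0}): {0,1,2,3,4,6,8}
'b' @ 1: {1,3,4,5,7,8,9}  [accepting]
'b' @ 2: {1,3,4,5,7,8,9}  [accepting]
'c' @ 3: {1,3,4,5,7,8,9}  [accepting]
'c' @ 4: {1,3,4,5,7,8,9}  [accepting]
'b' @ 5: {1,3,4,5,7,8,9}  [accepting]
after full input: {1,3,4,5,7,8,9}  (accept=1 in)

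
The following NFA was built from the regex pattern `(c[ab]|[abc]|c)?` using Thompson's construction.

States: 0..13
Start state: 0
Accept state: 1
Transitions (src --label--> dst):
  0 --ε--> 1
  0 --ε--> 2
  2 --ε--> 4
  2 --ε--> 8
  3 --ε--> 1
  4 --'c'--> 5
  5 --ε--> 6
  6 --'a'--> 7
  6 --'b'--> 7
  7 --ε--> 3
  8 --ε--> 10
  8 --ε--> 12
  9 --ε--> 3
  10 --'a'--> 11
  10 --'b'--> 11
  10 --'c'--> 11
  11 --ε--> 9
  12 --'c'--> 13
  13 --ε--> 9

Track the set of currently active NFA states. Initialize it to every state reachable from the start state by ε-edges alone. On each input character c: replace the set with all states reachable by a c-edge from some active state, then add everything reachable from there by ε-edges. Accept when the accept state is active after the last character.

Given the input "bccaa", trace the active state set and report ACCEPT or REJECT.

Answer: REJECT

Trace:
start: ε-closure({0}) = {0,1,2,4,8,10,12}
'b' @ 1: {1,3,9,11}  ✓accept
'c' @ 2: {}  — no active states
rest 'caa' ignored (set empty)
end set {} — state 1 not in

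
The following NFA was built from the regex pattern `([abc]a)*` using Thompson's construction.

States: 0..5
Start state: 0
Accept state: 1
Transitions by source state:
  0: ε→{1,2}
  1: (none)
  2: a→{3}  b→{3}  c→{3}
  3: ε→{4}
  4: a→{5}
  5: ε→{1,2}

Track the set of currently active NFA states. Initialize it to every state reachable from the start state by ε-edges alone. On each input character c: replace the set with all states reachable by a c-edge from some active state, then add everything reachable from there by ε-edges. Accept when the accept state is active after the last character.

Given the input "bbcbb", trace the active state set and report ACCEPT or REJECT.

S₀ = ε-closure({0}) = {0,1,2}
'b' @ 1: {3,4}
'b' @ 2: {}  — no active states
rest 'cbb' ignored (set empty)
final: {}; accept 1 not in set

Answer: REJECT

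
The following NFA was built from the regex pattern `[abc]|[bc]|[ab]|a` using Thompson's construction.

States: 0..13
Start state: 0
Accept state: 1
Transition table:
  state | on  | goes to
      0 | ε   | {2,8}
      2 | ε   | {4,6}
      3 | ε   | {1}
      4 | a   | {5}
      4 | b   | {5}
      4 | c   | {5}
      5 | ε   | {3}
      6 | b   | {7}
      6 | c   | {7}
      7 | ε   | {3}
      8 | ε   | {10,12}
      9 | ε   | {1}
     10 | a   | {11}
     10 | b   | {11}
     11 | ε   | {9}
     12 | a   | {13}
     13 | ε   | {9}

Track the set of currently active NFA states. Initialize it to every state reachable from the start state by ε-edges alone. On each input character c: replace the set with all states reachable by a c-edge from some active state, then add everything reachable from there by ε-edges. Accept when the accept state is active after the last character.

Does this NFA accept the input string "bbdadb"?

initial (ε-close {0}): {0,2,4,6,8,10,12}
'b' @ 1: {1,3,5,7,9,11}  ✓accept
'b' @ 2: {}  — no active states
rest 'dadb' ignored (set empty)
final: {}; accept 1 not in set

Answer: REJECT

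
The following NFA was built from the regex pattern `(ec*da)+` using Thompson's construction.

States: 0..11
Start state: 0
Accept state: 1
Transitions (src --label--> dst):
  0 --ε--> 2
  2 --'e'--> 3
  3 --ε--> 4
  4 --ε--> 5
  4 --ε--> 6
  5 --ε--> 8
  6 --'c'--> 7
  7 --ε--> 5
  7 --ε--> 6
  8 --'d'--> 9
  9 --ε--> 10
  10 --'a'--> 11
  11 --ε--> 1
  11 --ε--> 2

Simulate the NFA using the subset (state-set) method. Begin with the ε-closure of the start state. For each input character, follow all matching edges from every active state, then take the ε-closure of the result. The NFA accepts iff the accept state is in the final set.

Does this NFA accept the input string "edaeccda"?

Answer: ACCEPT

Derivation:
initial (ε-close {0}): {0,2}
'e' @ 1: {3,4,5,6,8}
'd' @ 2: {9,10}
'a' @ 3: {1,2,11}  ✓accept
'e' @ 4: {3,4,5,6,8}
'c' @ 5: {5,6,7,8}
'c' @ 6: {5,6,7,8}
'd' @ 7: {9,10}
'a' @ 8: {1,2,11}  ✓accept
end set {1,2,11} — state 1 in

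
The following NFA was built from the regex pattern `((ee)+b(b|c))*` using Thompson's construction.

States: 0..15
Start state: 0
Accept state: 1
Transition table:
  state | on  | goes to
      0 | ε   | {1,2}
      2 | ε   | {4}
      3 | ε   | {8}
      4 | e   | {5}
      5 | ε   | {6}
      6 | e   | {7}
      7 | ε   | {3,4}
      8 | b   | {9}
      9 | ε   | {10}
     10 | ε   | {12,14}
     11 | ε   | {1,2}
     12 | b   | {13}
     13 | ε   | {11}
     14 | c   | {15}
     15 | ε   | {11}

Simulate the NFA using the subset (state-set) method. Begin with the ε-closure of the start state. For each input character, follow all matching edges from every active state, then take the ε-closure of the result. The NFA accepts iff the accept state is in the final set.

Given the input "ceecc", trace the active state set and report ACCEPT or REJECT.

start: ε-closure({0}) = {0,1,2,4}
'c' @ 1: {}  — dead — no transitions
rest 'eecc' ignored (set empty)
final: {}; accept 1 not in set

Answer: REJECT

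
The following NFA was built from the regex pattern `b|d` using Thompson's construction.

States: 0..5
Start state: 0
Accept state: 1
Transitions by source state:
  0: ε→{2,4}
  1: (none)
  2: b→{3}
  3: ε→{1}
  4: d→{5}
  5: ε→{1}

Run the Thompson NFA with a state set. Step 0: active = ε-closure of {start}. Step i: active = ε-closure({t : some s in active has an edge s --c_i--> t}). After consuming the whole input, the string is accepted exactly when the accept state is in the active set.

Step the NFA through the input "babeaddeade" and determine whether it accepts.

initial (ε-close {0}): {0,2,4}
'b' @ 1: {1,3}  ✓accept
'a' @ 2: {}  — state set empty
rest 'beaddeade' ignored (set empty)
after full input: {}  (accept=1 not in)

Answer: REJECT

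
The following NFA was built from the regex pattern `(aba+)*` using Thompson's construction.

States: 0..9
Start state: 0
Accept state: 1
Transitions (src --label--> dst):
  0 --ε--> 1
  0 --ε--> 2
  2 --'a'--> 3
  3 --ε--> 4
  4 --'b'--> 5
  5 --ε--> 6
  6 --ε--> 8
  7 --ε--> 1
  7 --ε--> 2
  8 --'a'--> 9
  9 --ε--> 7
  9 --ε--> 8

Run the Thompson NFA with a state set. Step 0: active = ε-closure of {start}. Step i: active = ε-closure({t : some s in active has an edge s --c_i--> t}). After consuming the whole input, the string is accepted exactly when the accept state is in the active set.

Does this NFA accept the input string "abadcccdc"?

start: ε-closure({0}) = {0,1,2}
'a' @ 1: {3,4}
'b' @ 2: {5,6,8}
'a' @ 3: {1,2,7,8,9}  ✓accept
'd' @ 4: {}  — state set empty
rest 'cccdc' ignored (set empty)
final: {}; accept 1 not in set

Answer: REJECT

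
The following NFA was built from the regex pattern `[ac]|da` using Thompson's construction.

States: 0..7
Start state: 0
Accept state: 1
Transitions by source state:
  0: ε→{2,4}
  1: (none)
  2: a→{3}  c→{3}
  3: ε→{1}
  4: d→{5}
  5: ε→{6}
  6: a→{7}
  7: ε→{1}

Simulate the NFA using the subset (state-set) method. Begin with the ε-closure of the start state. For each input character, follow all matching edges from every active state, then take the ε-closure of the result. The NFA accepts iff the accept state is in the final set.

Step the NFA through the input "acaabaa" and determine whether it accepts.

start: ε-closure({0}) = {0,2,4}
'a' @ 1: {1,3}  ✓accept
'c' @ 2: {}  — state set empty
rest 'aabaa' ignored (set empty)
after full input: {}  (accept=1 not in)

Answer: REJECT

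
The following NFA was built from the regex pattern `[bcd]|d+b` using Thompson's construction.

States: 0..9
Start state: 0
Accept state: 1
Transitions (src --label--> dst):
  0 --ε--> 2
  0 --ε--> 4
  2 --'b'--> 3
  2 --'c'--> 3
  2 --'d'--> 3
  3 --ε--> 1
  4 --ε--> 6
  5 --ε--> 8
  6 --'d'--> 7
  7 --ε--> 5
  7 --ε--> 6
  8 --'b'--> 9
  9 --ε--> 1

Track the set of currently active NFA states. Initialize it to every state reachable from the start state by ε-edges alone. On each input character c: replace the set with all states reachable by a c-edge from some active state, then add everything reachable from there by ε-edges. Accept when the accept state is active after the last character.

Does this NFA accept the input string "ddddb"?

Answer: ACCEPT

Derivation:
initial (ε-close {0}): {0,2,4,6}
'd' @ 1: {1,3,5,6,7,8}  ✓accept
'd' @ 2: {5,6,7,8}
'd' @ 3: {5,6,7,8}
'd' @ 4: {5,6,7,8}
'b' @ 5: {1,9}  ✓accept
after full input: {1,9}  (accept=1 in)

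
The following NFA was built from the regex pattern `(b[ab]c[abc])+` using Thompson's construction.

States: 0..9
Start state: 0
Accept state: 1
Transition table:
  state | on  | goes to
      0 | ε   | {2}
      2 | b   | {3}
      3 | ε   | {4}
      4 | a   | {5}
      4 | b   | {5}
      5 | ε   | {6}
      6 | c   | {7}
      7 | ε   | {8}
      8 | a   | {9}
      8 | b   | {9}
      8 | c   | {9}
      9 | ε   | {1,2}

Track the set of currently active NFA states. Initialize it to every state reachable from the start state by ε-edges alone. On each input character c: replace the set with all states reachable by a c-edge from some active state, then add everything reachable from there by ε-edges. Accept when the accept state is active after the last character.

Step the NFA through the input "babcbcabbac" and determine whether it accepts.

start: ε-closure({0}) = {0,2}
'b' @ 1: {3,4}
'a' @ 2: {5,6}
'b' @ 3: {}  — no active states
rest 'cbcabbac' ignored (set empty)
after full input: {}  (accept=1 not in)

Answer: REJECT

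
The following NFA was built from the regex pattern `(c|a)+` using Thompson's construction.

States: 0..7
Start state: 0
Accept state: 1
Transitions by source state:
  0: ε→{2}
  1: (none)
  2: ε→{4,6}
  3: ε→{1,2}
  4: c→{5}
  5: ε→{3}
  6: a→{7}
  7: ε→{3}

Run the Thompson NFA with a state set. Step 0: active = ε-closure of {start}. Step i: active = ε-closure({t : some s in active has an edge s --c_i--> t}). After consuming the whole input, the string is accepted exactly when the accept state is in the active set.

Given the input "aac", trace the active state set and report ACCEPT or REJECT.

S₀ = ε-closure({0}) = {0,2,4,6}
'a' @ 1: {1,2,3,4,6,7}  [accepting]
'a' @ 2: {1,2,3,4,6,7}  [accepting]
'c' @ 3: {1,2,3,4,5,6}  [accepting]
end set {1,2,3,4,5,6} — state 1 in

Answer: ACCEPT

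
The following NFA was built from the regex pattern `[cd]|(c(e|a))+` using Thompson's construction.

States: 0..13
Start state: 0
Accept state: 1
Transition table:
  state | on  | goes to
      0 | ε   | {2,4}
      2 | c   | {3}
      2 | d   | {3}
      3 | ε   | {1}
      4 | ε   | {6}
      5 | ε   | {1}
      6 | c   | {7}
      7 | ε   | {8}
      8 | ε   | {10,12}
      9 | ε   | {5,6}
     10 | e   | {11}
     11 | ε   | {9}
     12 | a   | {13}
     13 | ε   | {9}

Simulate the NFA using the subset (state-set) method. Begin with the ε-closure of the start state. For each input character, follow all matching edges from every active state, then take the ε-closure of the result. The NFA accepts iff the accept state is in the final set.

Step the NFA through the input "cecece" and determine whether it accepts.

initial (ε-close {0}): {0,2,4,6}
'c' @ 1: {1,3,7,8,10,12}  ✓accept
'e' @ 2: {1,5,6,9,11}  ✓accept
'c' @ 3: {7,8,10,12}
'e' @ 4: {1,5,6,9,11}  ✓accept
'c' @ 5: {7,8,10,12}
'e' @ 6: {1,5,6,9,11}  ✓accept
final: {1,5,6,9,11}; accept 1 in set

Answer: ACCEPT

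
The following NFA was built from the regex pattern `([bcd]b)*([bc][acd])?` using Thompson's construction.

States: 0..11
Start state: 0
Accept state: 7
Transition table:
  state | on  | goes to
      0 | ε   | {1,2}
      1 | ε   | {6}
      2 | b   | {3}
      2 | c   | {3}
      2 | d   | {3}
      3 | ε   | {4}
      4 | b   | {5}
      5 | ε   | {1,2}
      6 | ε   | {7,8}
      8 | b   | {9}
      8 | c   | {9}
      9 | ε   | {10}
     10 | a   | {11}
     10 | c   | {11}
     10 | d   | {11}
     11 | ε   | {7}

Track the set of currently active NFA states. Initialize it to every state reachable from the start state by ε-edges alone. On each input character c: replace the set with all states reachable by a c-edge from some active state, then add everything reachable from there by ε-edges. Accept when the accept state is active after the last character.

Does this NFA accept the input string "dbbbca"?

Answer: ACCEPT

Derivation:
initial (ε-close {0}): {0,1,2,6,7,8}
'd' @ 1: {3,4}
'b' @ 2: {1,2,5,6,7,8}  [accepting]
'b' @ 3: {3,4,9,10}
'b' @ 4: {1,2,5,6,7,8}  [accepting]
'c' @ 5: {3,4,9,10}
'a' @ 6: {7,11}  [accepting]
end set {7,11} — state 7 in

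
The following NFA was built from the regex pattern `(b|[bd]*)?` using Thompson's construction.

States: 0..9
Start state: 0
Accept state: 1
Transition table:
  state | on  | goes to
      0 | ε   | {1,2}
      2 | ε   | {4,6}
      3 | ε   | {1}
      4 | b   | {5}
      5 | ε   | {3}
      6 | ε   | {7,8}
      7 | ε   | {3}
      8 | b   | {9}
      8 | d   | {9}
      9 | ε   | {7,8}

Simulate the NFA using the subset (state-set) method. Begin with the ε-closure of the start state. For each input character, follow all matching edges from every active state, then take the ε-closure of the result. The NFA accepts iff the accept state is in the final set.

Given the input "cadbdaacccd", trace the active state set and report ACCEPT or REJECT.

Answer: REJECT

Derivation:
start: ε-closure({0}) = {0,1,2,3,4,6,7,8}
'c' @ 1: {}  — dead — no transitions
rest 'adbdaacccd' ignored (set empty)
after full input: {}  (accept=1 not in)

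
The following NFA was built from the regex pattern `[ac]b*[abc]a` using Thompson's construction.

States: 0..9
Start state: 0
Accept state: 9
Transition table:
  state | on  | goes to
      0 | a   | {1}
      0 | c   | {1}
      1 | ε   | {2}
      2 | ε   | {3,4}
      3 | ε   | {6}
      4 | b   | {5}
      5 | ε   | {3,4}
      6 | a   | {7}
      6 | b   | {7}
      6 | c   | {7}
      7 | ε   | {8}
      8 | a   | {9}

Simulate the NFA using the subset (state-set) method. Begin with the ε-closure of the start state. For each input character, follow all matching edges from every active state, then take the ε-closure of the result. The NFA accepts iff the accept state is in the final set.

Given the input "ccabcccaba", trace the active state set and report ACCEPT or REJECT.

Answer: REJECT

Derivation:
initial (ε-close {0}): {0}
'c' @ 1: {1,2,3,4,6}
'c' @ 2: {7,8}
'a' @ 3: {9}  (accept∈set)
'b' @ 4: {}  — no active states
rest 'cccaba' ignored (set empty)
after full input: {}  (accept=9 not in)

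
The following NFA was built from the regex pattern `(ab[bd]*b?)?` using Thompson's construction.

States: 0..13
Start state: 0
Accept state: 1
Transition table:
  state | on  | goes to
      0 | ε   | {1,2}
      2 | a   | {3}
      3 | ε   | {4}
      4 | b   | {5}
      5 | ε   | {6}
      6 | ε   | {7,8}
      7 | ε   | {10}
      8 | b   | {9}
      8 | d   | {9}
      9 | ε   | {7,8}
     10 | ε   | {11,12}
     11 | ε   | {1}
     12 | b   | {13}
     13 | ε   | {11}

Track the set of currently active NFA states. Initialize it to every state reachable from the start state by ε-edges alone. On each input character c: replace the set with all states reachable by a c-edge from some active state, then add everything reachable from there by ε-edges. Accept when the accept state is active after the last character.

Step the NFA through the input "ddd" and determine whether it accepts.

start: ε-closure({0}) = {0,1,2}
'd' @ 1: {}  — state set empty
rest 'dd' ignored (set empty)
after full input: {}  (accept=1 not in)

Answer: REJECT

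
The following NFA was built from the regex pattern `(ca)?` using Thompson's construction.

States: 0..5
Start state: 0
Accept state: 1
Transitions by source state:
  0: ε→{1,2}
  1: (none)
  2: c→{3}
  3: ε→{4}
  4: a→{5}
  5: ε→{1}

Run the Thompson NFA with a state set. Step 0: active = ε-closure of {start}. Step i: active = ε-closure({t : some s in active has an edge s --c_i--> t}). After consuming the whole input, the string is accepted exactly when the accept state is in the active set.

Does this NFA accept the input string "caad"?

Answer: REJECT

Derivation:
S₀ = ε-closure({0}) = {0,1,2}
'c' @ 1: {3,4}
'a' @ 2: {1,5}  ✓accept
'a' @ 3: {}  — dead — no transitions
rest 'd' ignored (set empty)
after full input: {}  (accept=1 not in)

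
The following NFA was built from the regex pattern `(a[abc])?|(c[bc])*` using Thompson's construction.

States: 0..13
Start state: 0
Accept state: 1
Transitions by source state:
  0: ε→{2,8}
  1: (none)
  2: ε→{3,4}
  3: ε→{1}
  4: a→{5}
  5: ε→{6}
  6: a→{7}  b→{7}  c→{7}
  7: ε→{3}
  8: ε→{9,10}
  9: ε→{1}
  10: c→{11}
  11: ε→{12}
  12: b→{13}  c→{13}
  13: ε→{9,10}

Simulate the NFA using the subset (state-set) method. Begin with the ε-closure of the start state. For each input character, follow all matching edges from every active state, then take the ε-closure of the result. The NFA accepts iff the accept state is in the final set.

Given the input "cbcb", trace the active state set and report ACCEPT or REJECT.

Answer: ACCEPT

Steps:
S₀ = ε-closure({0}) = {0,1,2,3,4,8,9,10}
'c' @ 1: {11,12}
'b' @ 2: {1,9,10,13}  (accept∈set)
'c' @ 3: {11,12}
'b' @ 4: {1,9,10,13}  (accept∈set)
end set {1,9,10,13} — state 1 in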